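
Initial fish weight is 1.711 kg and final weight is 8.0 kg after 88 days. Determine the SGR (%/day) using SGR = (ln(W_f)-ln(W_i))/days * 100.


ln(W_f) = ln(8.0) = 2.0794415
ln(W_i) = ln(1.711) = 0.53707799
ln(W_f) - ln(W_i) = 2.0794415 - 0.53707799 = 1.5423635
SGR = 1.5423635 / 88 * 100 = 1.75269 %/day

1.75269 %/day


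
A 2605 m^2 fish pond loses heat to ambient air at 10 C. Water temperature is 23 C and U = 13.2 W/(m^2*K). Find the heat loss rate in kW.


Temperature difference dT = 23 - 10 = 13 K
Heat loss (W) = U * A * dT = 13.2 * 2605 * 13 = 447018 W
Convert to kW: 447018 / 1000 = 447.018 kW

447.018 kW


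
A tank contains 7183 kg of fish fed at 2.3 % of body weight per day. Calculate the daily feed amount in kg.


Feeding rate fraction = 2.3% / 100 = 0.023
Daily feed = 7183 kg * 0.023 = 165.209 kg/day

165.209 kg/day


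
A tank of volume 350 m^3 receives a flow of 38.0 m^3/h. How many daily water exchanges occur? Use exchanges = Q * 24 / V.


Daily flow volume = 38.0 m^3/h * 24 h = 912 m^3/day
Exchanges = daily flow / tank volume = 912 / 350 = 2.60571 exchanges/day

2.60571 exchanges/day


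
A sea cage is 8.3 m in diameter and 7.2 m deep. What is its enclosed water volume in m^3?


r = d/2 = 8.3/2 = 4.15 m
Base area = pi*r^2 = pi*4.15^2 = 54.106079 m^2
Volume = 54.106079 * 7.2 = 389.564 m^3

389.564 m^3


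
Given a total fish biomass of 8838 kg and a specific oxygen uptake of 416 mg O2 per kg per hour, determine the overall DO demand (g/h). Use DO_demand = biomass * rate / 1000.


Total O2 consumption (mg/h) = 8838 kg * 416 mg/(kg*h) = 3676608 mg/h
Convert to g/h: 3676608 / 1000 = 3676.608 g/h

3676.608 g/h


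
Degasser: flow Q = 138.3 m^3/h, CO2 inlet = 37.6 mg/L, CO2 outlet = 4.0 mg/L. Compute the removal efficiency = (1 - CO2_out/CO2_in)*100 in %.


CO2_out / CO2_in = 4.0 / 37.6 = 0.10638298
Fraction remaining = 0.10638298
efficiency = (1 - 0.10638298) * 100 = 89.3617 %

89.3617 %


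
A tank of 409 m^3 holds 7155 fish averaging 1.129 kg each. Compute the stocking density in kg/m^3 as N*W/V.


Total biomass = 7155 fish * 1.129 kg = 8077.995 kg
Density = total biomass / volume = 8077.995 / 409 = 19.7506 kg/m^3

19.7506 kg/m^3


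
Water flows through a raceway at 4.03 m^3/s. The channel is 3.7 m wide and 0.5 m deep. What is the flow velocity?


Cross-sectional area = W * d = 3.7 * 0.5 = 1.85 m^2
Velocity = Q / A = 4.03 / 1.85 = 2.17838 m/s

2.17838 m/s


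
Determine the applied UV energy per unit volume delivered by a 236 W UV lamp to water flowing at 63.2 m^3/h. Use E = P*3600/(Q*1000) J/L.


Energy delivered per hour = 236 W * 3600 s = 849600 J/h
Volume treated per hour = 63.2 m^3/h * 1000 = 63200 L/h
dose = 849600 / 63200 = 13.443 J/L

13.443 J/L


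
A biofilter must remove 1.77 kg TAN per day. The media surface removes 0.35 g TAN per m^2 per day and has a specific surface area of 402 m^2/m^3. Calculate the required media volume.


A = 1.77*1000 / 0.35 = 5057.1429 m^2
V = 5057.1429 / 402 = 12.58

12.58 m^3


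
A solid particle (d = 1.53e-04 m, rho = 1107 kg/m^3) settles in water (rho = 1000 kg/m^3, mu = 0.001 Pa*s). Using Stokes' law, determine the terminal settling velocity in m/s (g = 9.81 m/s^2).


Density difference: rho_p - rho_f = 1107 - 1000 = 107 kg/m^3
d^2 = (1.53e-04)^2 = 2.3409e-08 m^2
Numerator = (rho_p - rho_f) * g * d^2 = 107 * 9.81 * 2.3409e-08 = 2.4571725e-05
Denominator = 18 * mu = 18 * 0.001 = 0.018
v_s = 2.4571725e-05 / 0.018 = 0.0013651 m/s
Check: Re = rho_f * v_s * d / mu = 1000 * 0.0013651 * 1.53e-04 / 0.001 = 0.209 < 1, so Stokes' law applies.

0.0013651 m/s


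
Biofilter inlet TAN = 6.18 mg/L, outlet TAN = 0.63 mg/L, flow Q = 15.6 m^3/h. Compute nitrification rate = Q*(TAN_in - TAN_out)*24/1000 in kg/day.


Concentration drop: TAN_in - TAN_out = 6.18 - 0.63 = 5.55 mg/L
Hourly TAN removed = Q * dTAN = 15.6 m^3/h * 5.55 mg/L = 86.58 g/h  (m^3/h * mg/L = g/h)
Daily TAN removed = 86.58 * 24 = 2077.92 g/day
Convert to kg/day: 2077.92 / 1000 = 2.07792 kg/day

2.07792 kg/day


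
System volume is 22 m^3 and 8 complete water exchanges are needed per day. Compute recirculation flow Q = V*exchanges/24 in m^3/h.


Daily recirculation volume = 22 m^3 * 8 = 176 m^3/day
Flow rate Q = daily volume / 24 h = 176 / 24 = 7.33333 m^3/h

7.33333 m^3/h


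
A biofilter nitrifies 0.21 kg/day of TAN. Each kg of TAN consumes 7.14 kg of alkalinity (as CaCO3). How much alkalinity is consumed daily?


Alkalinity factor: 7.14 kg CaCO3 consumed per kg TAN nitrified
alk = 0.21 kg TAN * 7.14 = 1.4994 kg CaCO3/day

1.4994 kg CaCO3/day


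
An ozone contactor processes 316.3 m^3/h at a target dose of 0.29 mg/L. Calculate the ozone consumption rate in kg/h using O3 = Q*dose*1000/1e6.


O3 demand (mg/h) = Q * dose * 1000 = 316.3 * 0.29 * 1000 = 91727 mg/h
Convert mg to kg: 91727 / 1e6 = 0.091727 kg/h

0.091727 kg/h


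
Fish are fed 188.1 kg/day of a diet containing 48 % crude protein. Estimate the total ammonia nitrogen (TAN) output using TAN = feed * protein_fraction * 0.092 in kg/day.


Protein in feed = 188.1 * 48/100 = 90.288 kg/day
TAN = protein * 0.092 = 90.288 * 0.092 = 8.306496 kg/day

8.306496 kg/day


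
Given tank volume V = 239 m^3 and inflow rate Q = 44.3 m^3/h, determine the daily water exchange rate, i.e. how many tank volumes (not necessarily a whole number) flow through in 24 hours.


Daily flow volume = 44.3 m^3/h * 24 h = 1063.2 m^3/day
Exchanges = daily flow / tank volume = 1063.2 / 239 = 4.44854 exchanges/day

4.44854 exchanges/day


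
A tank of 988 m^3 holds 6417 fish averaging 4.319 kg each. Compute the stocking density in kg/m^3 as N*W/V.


Total biomass = 6417 fish * 4.319 kg = 27715.023 kg
Density = total biomass / volume = 27715.023 / 988 = 28.0516 kg/m^3

28.0516 kg/m^3


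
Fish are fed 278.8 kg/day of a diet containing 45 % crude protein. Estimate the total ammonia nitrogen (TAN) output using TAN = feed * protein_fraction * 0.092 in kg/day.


Protein in feed = 278.8 * 45/100 = 125.46 kg/day
TAN = protein * 0.092 = 125.46 * 0.092 = 11.54232 kg/day

11.54232 kg/day


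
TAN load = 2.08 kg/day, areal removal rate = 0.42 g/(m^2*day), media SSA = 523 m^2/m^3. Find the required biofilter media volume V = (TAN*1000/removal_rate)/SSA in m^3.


A = 2.08*1000 / 0.42 = 4952.381 m^2
V = 4952.381 / 523 = 9.46918

9.46918 m^3


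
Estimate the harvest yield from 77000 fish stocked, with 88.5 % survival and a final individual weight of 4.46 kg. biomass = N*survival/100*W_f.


Survivors = 77000 * 88.5/100 = 68145 fish
Harvest biomass = survivors * W_f = 68145 * 4.46 = 303926.7 kg

303926.7 kg


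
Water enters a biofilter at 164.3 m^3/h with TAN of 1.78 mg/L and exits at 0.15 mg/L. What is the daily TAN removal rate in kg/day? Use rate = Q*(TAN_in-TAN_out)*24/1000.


Concentration drop: TAN_in - TAN_out = 1.78 - 0.15 = 1.63 mg/L
Hourly TAN removed = Q * dTAN = 164.3 m^3/h * 1.63 mg/L = 267.809 g/h  (m^3/h * mg/L = g/h)
Daily TAN removed = 267.809 * 24 = 6427.416 g/day
Convert to kg/day: 6427.416 / 1000 = 6.427416 kg/day

6.427416 kg/day


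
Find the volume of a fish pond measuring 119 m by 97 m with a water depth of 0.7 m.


Base area = L * W = 119 * 97 = 11543 m^2
Volume = area * depth = 11543 * 0.7 = 8080.1 m^3

8080.1 m^3


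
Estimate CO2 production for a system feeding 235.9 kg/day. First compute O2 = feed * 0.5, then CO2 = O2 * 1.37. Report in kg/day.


O2 = 235.9 * 0.5 = 117.95
CO2 = 117.95 * 1.37 = 161.5915

161.5915 kg/day


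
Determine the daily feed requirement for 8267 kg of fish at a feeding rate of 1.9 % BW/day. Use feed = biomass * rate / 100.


Feeding rate fraction = 1.9% / 100 = 0.019
Daily feed = 8267 kg * 0.019 = 157.073 kg/day

157.073 kg/day


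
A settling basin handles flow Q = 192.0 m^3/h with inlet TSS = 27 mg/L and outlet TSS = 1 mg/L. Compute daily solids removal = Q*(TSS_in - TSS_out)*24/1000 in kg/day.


Concentration drop: TSS_in - TSS_out = 27 - 1 = 26 mg/L
Hourly solids removed = Q * dTSS = 192.0 m^3/h * 26 mg/L = 4992 g/h  (m^3/h * mg/L = g/h)
Daily solids removed = 4992 * 24 = 119808 g/day
Convert g to kg: 119808 / 1000 = 119.808 kg/day

119.808 kg/day


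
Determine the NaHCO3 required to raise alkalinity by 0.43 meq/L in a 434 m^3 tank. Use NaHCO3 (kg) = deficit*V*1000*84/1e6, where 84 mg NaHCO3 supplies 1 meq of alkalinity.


Tank volume in L = 434 m^3 * 1000 = 434000 L
Total meq required = 0.43 meq/L * 434000 L = 186620 meq
NaHCO3 mass = 186620 meq * 84 mg/meq / 1e6 = 15.6761 kg

15.6761 kg


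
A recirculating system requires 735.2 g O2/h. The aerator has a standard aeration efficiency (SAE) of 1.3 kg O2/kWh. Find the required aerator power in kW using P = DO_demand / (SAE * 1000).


SAE in g O2/kWh = 1.3 * 1000 = 1300 g/kWh
P = DO_demand / SAE_g = 735.2 / 1300 = 0.565538 kW

0.565538 kW


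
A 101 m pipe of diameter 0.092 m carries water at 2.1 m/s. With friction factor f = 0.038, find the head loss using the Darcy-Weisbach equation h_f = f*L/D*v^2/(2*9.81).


v^2 = 2.1^2 = 4.41 m^2/s^2
L/D = 101/0.092 = 1097.8261
h_f = f*(L/D)*v^2/(2g) = 0.038 * 1097.8261 * 4.41 / 19.62 = 9.37684 m

9.37684 m


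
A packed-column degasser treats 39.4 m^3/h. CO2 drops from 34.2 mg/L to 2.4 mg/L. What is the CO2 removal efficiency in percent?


CO2_out / CO2_in = 2.4 / 34.2 = 0.070175439
Fraction remaining = 0.070175439
efficiency = (1 - 0.070175439) * 100 = 92.9825 %

92.9825 %


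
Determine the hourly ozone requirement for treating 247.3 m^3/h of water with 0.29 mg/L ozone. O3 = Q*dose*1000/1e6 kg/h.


O3 demand (mg/h) = Q * dose * 1000 = 247.3 * 0.29 * 1000 = 71717 mg/h
Convert mg to kg: 71717 / 1e6 = 0.071717 kg/h

0.071717 kg/h


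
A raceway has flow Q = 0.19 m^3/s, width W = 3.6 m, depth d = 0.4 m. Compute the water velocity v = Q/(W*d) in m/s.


Cross-sectional area = W * d = 3.6 * 0.4 = 1.44 m^2
Velocity = Q / A = 0.19 / 1.44 = 0.131944 m/s

0.131944 m/s


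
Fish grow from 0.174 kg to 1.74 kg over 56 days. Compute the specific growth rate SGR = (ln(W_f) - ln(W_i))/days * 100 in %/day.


ln(W_f) = ln(1.74) = 0.55388511
ln(W_i) = ln(0.174) = -1.7487
ln(W_f) - ln(W_i) = 0.55388511 - -1.7487 = 2.3025851
SGR = 2.3025851 / 56 * 100 = 4.11176 %/day

4.11176 %/day


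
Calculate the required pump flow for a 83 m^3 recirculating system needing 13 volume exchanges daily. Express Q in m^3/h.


Daily recirculation volume = 83 m^3 * 13 = 1079 m^3/day
Flow rate Q = daily volume / 24 h = 1079 / 24 = 44.9583 m^3/h

44.9583 m^3/h


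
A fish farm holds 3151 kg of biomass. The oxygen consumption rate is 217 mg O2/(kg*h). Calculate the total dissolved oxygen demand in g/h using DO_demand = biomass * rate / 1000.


Total O2 consumption (mg/h) = 3151 kg * 217 mg/(kg*h) = 683767 mg/h
Convert to g/h: 683767 / 1000 = 683.767 g/h

683.767 g/h


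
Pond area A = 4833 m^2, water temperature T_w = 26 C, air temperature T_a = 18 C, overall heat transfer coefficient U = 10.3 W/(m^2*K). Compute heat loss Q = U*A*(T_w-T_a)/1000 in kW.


Temperature difference dT = 26 - 18 = 8 K
Heat loss (W) = U * A * dT = 10.3 * 4833 * 8 = 398239.2 W
Convert to kW: 398239.2 / 1000 = 398.2392 kW

398.2392 kW


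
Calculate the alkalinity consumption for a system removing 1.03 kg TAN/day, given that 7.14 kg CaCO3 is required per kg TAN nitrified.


Alkalinity factor: 7.14 kg CaCO3 consumed per kg TAN nitrified
alk = 1.03 kg TAN * 7.14 = 7.3542 kg CaCO3/day

7.3542 kg CaCO3/day


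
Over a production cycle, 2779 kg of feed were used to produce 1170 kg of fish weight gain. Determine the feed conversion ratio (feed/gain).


FCR = feed consumed / weight gained
FCR = 2779 kg / 1170 kg = 2.37521

2.37521


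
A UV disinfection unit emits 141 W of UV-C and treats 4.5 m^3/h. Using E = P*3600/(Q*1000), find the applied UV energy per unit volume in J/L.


Energy delivered per hour = 141 W * 3600 s = 507600 J/h
Volume treated per hour = 4.5 m^3/h * 1000 = 4500 L/h
dose = 507600 / 4500 = 112.8 J/L

112.8 J/L


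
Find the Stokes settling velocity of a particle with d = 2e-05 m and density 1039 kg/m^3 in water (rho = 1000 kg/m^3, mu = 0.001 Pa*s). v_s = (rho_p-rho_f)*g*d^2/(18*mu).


Density difference: rho_p - rho_f = 1039 - 1000 = 39 kg/m^3
d^2 = (2e-05)^2 = 4e-10 m^2
Numerator = (rho_p - rho_f) * g * d^2 = 39 * 9.81 * 4e-10 = 1.53036e-07
Denominator = 18 * mu = 18 * 0.001 = 0.018
v_s = 1.53036e-07 / 0.018 = 8.502e-06 m/s
Check: Re = rho_f * v_s * d / mu = 1000 * 8.502e-06 * 2e-05 / 0.001 = 1.7e-04 < 1, so Stokes' law applies.

8.502e-06 m/s


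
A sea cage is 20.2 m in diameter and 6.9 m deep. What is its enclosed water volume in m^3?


r = d/2 = 20.2/2 = 10.1 m
Base area = pi*r^2 = pi*10.1^2 = 320.47387 m^2
Volume = 320.47387 * 6.9 = 2211.27 m^3

2211.27 m^3


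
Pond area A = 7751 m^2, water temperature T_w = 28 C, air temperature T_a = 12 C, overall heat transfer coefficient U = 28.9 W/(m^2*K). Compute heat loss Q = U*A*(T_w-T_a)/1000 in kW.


Temperature difference dT = 28 - 12 = 16 K
Heat loss (W) = U * A * dT = 28.9 * 7751 * 16 = 3584062.4 W
Convert to kW: 3584062.4 / 1000 = 3584.0624 kW

3584.0624 kW


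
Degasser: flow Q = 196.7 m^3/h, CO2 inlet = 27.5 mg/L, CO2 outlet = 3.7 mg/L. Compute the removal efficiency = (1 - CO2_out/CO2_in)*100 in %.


CO2_out / CO2_in = 3.7 / 27.5 = 0.13454545
Fraction remaining = 0.13454545
efficiency = (1 - 0.13454545) * 100 = 86.5455 %

86.5455 %


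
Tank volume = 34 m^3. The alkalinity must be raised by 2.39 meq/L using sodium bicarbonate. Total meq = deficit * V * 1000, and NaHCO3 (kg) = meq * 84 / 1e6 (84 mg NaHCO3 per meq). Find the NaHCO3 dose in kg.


Tank volume in L = 34 m^3 * 1000 = 34000 L
Total meq required = 2.39 meq/L * 34000 L = 81260 meq
NaHCO3 mass = 81260 meq * 84 mg/meq / 1e6 = 6.82584 kg

6.82584 kg


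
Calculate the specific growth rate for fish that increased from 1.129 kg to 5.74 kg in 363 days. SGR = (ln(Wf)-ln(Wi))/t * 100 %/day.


ln(W_f) = ln(5.74) = 1.7474592
ln(W_i) = ln(1.129) = 0.12133229
ln(W_f) - ln(W_i) = 1.7474592 - 0.12133229 = 1.6261269
SGR = 1.6261269 / 363 * 100 = 0.447969 %/day

0.447969 %/day


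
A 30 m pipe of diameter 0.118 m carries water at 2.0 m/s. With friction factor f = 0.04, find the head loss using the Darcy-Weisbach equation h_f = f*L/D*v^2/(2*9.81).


v^2 = 2.0^2 = 4 m^2/s^2
L/D = 30/0.118 = 254.23729
h_f = f*(L/D)*v^2/(2g) = 0.04 * 254.23729 * 4 / 19.62 = 2.07329 m

2.07329 m


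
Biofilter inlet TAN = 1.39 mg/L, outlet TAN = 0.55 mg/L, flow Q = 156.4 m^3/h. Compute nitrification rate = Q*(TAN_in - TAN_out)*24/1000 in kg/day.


Concentration drop: TAN_in - TAN_out = 1.39 - 0.55 = 0.84 mg/L
Hourly TAN removed = Q * dTAN = 156.4 m^3/h * 0.84 mg/L = 131.376 g/h  (m^3/h * mg/L = g/h)
Daily TAN removed = 131.376 * 24 = 3153.024 g/day
Convert to kg/day: 3153.024 / 1000 = 3.153024 kg/day

3.153024 kg/day


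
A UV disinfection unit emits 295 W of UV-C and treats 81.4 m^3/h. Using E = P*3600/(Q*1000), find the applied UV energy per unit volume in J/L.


Energy delivered per hour = 295 W * 3600 s = 1062000 J/h
Volume treated per hour = 81.4 m^3/h * 1000 = 81400 L/h
dose = 1062000 / 81400 = 13.0467 J/L

13.0467 J/L


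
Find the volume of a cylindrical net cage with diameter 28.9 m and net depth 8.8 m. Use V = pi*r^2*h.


r = d/2 = 28.9/2 = 14.45 m
Base area = pi*r^2 = pi*14.45^2 = 655.9724 m^2
Volume = 655.9724 * 8.8 = 5772.56 m^3

5772.56 m^3


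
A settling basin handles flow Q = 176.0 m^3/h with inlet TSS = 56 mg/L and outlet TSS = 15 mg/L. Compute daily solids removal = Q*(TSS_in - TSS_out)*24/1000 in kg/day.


Concentration drop: TSS_in - TSS_out = 56 - 15 = 41 mg/L
Hourly solids removed = Q * dTSS = 176.0 m^3/h * 41 mg/L = 7216 g/h  (m^3/h * mg/L = g/h)
Daily solids removed = 7216 * 24 = 173184 g/day
Convert g to kg: 173184 / 1000 = 173.184 kg/day

173.184 kg/day


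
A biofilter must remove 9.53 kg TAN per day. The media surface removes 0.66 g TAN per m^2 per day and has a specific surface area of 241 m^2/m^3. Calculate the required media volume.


A = 9.53*1000 / 0.66 = 14439.394 m^2
V = 14439.394 / 241 = 59.9145

59.9145 m^3


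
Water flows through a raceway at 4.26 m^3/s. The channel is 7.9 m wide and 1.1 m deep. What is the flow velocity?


Cross-sectional area = W * d = 7.9 * 1.1 = 8.69 m^2
Velocity = Q / A = 4.26 / 8.69 = 0.490219 m/s

0.490219 m/s


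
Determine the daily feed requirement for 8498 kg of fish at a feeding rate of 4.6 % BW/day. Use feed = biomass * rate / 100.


Feeding rate fraction = 4.6% / 100 = 0.046
Daily feed = 8498 kg * 0.046 = 390.908 kg/day

390.908 kg/day


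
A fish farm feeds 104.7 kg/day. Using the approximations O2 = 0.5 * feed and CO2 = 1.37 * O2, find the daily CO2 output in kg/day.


O2 = 104.7 * 0.5 = 52.35
CO2 = 52.35 * 1.37 = 71.7195

71.7195 kg/day


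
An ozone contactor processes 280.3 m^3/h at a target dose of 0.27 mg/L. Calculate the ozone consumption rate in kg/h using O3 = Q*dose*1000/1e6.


O3 demand (mg/h) = Q * dose * 1000 = 280.3 * 0.27 * 1000 = 75681 mg/h
Convert mg to kg: 75681 / 1e6 = 0.075681 kg/h

0.075681 kg/h


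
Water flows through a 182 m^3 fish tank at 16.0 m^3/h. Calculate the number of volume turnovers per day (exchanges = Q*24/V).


Daily flow volume = 16.0 m^3/h * 24 h = 384 m^3/day
Exchanges = daily flow / tank volume = 384 / 182 = 2.10989 exchanges/day

2.10989 exchanges/day


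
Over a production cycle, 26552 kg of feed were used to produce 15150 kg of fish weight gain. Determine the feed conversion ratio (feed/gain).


FCR = feed consumed / weight gained
FCR = 26552 kg / 15150 kg = 1.75261

1.75261


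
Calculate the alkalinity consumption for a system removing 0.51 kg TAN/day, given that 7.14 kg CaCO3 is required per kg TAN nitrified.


Alkalinity factor: 7.14 kg CaCO3 consumed per kg TAN nitrified
alk = 0.51 kg TAN * 7.14 = 3.6414 kg CaCO3/day

3.6414 kg CaCO3/day


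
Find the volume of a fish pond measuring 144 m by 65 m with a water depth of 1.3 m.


Base area = L * W = 144 * 65 = 9360 m^2
Volume = area * depth = 9360 * 1.3 = 12168 m^3

12168 m^3


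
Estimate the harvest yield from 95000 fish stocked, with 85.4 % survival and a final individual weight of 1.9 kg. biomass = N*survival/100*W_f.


Survivors = 95000 * 85.4/100 = 81130 fish
Harvest biomass = survivors * W_f = 81130 * 1.9 = 154147 kg

154147 kg


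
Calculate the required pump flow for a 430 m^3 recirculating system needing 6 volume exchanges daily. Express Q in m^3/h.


Daily recirculation volume = 430 m^3 * 6 = 2580 m^3/day
Flow rate Q = daily volume / 24 h = 2580 / 24 = 107.5 m^3/h

107.5 m^3/h


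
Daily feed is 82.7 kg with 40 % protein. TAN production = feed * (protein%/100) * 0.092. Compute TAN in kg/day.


Protein in feed = 82.7 * 40/100 = 33.08 kg/day
TAN = protein * 0.092 = 33.08 * 0.092 = 3.04336 kg/day

3.04336 kg/day


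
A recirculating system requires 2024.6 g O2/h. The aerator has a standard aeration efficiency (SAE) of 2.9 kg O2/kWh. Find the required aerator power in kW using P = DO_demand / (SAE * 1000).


SAE in g O2/kWh = 2.9 * 1000 = 2900 g/kWh
P = DO_demand / SAE_g = 2024.6 / 2900 = 0.698138 kW

0.698138 kW


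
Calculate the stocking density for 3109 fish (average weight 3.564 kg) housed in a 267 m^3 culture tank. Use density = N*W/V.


Total biomass = 3109 fish * 3.564 kg = 11080.476 kg
Density = total biomass / volume = 11080.476 / 267 = 41.4999 kg/m^3

41.4999 kg/m^3


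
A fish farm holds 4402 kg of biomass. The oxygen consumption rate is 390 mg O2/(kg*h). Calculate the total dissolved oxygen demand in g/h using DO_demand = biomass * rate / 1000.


Total O2 consumption (mg/h) = 4402 kg * 390 mg/(kg*h) = 1716780 mg/h
Convert to g/h: 1716780 / 1000 = 1716.78 g/h

1716.78 g/h


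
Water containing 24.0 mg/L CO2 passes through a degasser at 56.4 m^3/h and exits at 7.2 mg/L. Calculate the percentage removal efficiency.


CO2_out / CO2_in = 7.2 / 24.0 = 0.3
Fraction remaining = 0.3
efficiency = (1 - 0.3) * 100 = 70 %

70 %


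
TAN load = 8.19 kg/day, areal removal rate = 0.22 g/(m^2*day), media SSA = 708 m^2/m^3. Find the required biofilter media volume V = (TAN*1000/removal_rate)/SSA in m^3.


A = 8.19*1000 / 0.22 = 37227.273 m^2
V = 37227.273 / 708 = 52.5809

52.5809 m^3


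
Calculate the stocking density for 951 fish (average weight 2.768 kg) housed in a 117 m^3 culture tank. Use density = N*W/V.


Total biomass = 951 fish * 2.768 kg = 2632.368 kg
Density = total biomass / volume = 2632.368 / 117 = 22.4989 kg/m^3

22.4989 kg/m^3


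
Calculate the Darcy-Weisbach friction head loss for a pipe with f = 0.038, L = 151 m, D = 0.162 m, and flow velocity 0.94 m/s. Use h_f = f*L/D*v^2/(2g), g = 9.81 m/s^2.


v^2 = 0.94^2 = 0.8836 m^2/s^2
L/D = 151/0.162 = 932.09877
h_f = f*(L/D)*v^2/(2g) = 0.038 * 932.09877 * 0.8836 / 19.62 = 1.59515 m

1.59515 m


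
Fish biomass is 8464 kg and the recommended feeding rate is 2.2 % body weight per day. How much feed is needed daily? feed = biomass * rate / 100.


Feeding rate fraction = 2.2% / 100 = 0.022
Daily feed = 8464 kg * 0.022 = 186.208 kg/day

186.208 kg/day


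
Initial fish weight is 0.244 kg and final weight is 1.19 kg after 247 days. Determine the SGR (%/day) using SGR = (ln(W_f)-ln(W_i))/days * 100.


ln(W_f) = ln(1.19) = 0.17395331
ln(W_i) = ln(0.244) = -1.4105871
ln(W_f) - ln(W_i) = 0.17395331 - -1.4105871 = 1.5845404
SGR = 1.5845404 / 247 * 100 = 0.641514 %/day

0.641514 %/day


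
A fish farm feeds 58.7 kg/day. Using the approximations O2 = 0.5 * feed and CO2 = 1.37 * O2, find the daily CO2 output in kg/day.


O2 = 58.7 * 0.5 = 29.35
CO2 = 29.35 * 1.37 = 40.2095

40.2095 kg/day


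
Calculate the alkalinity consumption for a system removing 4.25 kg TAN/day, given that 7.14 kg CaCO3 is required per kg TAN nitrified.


Alkalinity factor: 7.14 kg CaCO3 consumed per kg TAN nitrified
alk = 4.25 kg TAN * 7.14 = 30.345 kg CaCO3/day

30.345 kg CaCO3/day


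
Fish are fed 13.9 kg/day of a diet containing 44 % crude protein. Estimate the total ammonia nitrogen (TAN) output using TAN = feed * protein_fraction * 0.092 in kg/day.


Protein in feed = 13.9 * 44/100 = 6.116 kg/day
TAN = protein * 0.092 = 6.116 * 0.092 = 0.562672 kg/day

0.562672 kg/day


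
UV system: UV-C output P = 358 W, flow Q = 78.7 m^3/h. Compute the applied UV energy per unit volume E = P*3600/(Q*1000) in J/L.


Energy delivered per hour = 358 W * 3600 s = 1288800 J/h
Volume treated per hour = 78.7 m^3/h * 1000 = 78700 L/h
dose = 1288800 / 78700 = 16.3761 J/L

16.3761 J/L


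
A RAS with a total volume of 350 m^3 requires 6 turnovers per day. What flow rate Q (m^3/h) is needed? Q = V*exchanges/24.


Daily recirculation volume = 350 m^3 * 6 = 2100 m^3/day
Flow rate Q = daily volume / 24 h = 2100 / 24 = 87.5 m^3/h

87.5 m^3/h


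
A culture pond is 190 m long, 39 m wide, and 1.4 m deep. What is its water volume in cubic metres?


Base area = L * W = 190 * 39 = 7410 m^2
Volume = area * depth = 7410 * 1.4 = 10374 m^3

10374 m^3


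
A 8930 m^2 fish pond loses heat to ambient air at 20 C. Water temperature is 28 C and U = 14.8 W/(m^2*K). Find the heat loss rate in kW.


Temperature difference dT = 28 - 20 = 8 K
Heat loss (W) = U * A * dT = 14.8 * 8930 * 8 = 1057312 W
Convert to kW: 1057312 / 1000 = 1057.312 kW

1057.312 kW


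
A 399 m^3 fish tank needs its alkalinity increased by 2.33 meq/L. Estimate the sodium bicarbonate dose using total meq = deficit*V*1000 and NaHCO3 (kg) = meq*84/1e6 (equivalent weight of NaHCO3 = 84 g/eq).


Tank volume in L = 399 m^3 * 1000 = 399000 L
Total meq required = 2.33 meq/L * 399000 L = 929670 meq
NaHCO3 mass = 929670 meq * 84 mg/meq / 1e6 = 78.0923 kg

78.0923 kg


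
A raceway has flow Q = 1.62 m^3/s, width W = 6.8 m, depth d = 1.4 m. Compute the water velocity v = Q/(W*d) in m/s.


Cross-sectional area = W * d = 6.8 * 1.4 = 9.52 m^2
Velocity = Q / A = 1.62 / 9.52 = 0.170168 m/s

0.170168 m/s


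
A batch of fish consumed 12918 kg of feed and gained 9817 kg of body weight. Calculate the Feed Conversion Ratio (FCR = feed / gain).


FCR = feed consumed / weight gained
FCR = 12918 kg / 9817 kg = 1.31588

1.31588


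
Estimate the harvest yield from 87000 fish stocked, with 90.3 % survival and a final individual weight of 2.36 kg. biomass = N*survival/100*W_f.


Survivors = 87000 * 90.3/100 = 78561 fish
Harvest biomass = survivors * W_f = 78561 * 2.36 = 185403.96 kg

185403.96 kg


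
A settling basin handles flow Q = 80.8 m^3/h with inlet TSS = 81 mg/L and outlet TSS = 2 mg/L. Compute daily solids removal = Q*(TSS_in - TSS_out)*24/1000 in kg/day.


Concentration drop: TSS_in - TSS_out = 81 - 2 = 79 mg/L
Hourly solids removed = Q * dTSS = 80.8 m^3/h * 79 mg/L = 6383.2 g/h  (m^3/h * mg/L = g/h)
Daily solids removed = 6383.2 * 24 = 153196.8 g/day
Convert g to kg: 153196.8 / 1000 = 153.1968 kg/day

153.1968 kg/day


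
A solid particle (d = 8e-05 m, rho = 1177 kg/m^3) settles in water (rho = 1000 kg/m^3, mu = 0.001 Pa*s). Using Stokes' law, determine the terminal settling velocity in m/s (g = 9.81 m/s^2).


Density difference: rho_p - rho_f = 1177 - 1000 = 177 kg/m^3
d^2 = (8e-05)^2 = 6.4e-09 m^2
Numerator = (rho_p - rho_f) * g * d^2 = 177 * 9.81 * 6.4e-09 = 1.1112768e-05
Denominator = 18 * mu = 18 * 0.001 = 0.018
v_s = 1.1112768e-05 / 0.018 = 6.17376e-04 m/s
Check: Re = rho_f * v_s * d / mu = 1000 * 6.17376e-04 * 8e-05 / 0.001 = 0.0494 < 1, so Stokes' law applies.

6.17376e-04 m/s


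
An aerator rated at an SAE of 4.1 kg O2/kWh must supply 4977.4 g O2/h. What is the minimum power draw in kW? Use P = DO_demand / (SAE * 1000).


SAE in g O2/kWh = 4.1 * 1000 = 4100 g/kWh
P = DO_demand / SAE_g = 4977.4 / 4100 = 1.214 kW

1.214 kW


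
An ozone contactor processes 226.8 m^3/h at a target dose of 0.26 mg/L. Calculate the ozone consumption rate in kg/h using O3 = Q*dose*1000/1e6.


O3 demand (mg/h) = Q * dose * 1000 = 226.8 * 0.26 * 1000 = 58968 mg/h
Convert mg to kg: 58968 / 1e6 = 0.058968 kg/h

0.058968 kg/h


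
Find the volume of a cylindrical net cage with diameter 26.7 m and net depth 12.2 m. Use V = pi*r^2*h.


r = d/2 = 26.7/2 = 13.35 m
Base area = pi*r^2 = pi*13.35^2 = 559.9025 m^2
Volume = 559.9025 * 12.2 = 6830.81 m^3

6830.81 m^3


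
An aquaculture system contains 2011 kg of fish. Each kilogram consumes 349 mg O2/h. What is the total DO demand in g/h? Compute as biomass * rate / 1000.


Total O2 consumption (mg/h) = 2011 kg * 349 mg/(kg*h) = 701839 mg/h
Convert to g/h: 701839 / 1000 = 701.839 g/h

701.839 g/h


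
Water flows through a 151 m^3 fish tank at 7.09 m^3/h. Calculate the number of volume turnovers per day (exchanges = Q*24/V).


Daily flow volume = 7.09 m^3/h * 24 h = 170.16 m^3/day
Exchanges = daily flow / tank volume = 170.16 / 151 = 1.12689 exchanges/day

1.12689 exchanges/day


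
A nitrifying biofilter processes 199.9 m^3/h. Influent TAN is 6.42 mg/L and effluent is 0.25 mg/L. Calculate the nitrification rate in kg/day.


Concentration drop: TAN_in - TAN_out = 6.42 - 0.25 = 6.17 mg/L
Hourly TAN removed = Q * dTAN = 199.9 m^3/h * 6.17 mg/L = 1233.383 g/h  (m^3/h * mg/L = g/h)
Daily TAN removed = 1233.383 * 24 = 29601.192 g/day
Convert to kg/day: 29601.192 / 1000 = 29.601192 kg/day

29.601192 kg/day


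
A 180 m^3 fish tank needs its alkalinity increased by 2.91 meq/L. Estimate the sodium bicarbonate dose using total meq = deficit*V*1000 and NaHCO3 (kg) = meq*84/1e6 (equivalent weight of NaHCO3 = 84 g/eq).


Tank volume in L = 180 m^3 * 1000 = 180000 L
Total meq required = 2.91 meq/L * 180000 L = 523800 meq
NaHCO3 mass = 523800 meq * 84 mg/meq / 1e6 = 43.9992 kg

43.9992 kg


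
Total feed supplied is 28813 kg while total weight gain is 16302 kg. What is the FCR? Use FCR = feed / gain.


FCR = feed consumed / weight gained
FCR = 28813 kg / 16302 kg = 1.76745

1.76745


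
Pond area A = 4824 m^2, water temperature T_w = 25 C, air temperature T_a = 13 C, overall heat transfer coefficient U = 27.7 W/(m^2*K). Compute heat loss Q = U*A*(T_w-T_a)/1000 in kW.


Temperature difference dT = 25 - 13 = 12 K
Heat loss (W) = U * A * dT = 27.7 * 4824 * 12 = 1603497.6 W
Convert to kW: 1603497.6 / 1000 = 1603.4976 kW

1603.4976 kW


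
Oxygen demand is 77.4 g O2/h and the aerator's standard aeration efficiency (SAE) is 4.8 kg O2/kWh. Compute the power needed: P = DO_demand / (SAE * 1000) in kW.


SAE in g O2/kWh = 4.8 * 1000 = 4800 g/kWh
P = DO_demand / SAE_g = 77.4 / 4800 = 0.016125 kW

0.016125 kW


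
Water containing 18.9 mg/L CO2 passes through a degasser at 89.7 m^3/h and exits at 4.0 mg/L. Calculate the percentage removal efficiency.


CO2_out / CO2_in = 4.0 / 18.9 = 0.21164021
Fraction remaining = 0.21164021
efficiency = (1 - 0.21164021) * 100 = 78.836 %

78.836 %


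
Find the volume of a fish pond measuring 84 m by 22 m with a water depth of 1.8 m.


Base area = L * W = 84 * 22 = 1848 m^2
Volume = area * depth = 1848 * 1.8 = 3326.4 m^3

3326.4 m^3


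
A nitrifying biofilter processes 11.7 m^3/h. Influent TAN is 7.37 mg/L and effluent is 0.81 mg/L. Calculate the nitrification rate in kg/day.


Concentration drop: TAN_in - TAN_out = 7.37 - 0.81 = 6.56 mg/L
Hourly TAN removed = Q * dTAN = 11.7 m^3/h * 6.56 mg/L = 76.752 g/h  (m^3/h * mg/L = g/h)
Daily TAN removed = 76.752 * 24 = 1842.048 g/day
Convert to kg/day: 1842.048 / 1000 = 1.842048 kg/day

1.842048 kg/day


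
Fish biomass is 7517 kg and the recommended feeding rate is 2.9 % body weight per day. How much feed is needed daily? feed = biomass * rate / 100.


Feeding rate fraction = 2.9% / 100 = 0.029
Daily feed = 7517 kg * 0.029 = 217.993 kg/day

217.993 kg/day


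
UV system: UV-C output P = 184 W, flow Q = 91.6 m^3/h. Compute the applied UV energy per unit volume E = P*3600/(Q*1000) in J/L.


Energy delivered per hour = 184 W * 3600 s = 662400 J/h
Volume treated per hour = 91.6 m^3/h * 1000 = 91600 L/h
dose = 662400 / 91600 = 7.23144 J/L

7.23144 J/L


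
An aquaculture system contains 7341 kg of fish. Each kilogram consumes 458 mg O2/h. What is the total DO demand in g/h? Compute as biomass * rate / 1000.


Total O2 consumption (mg/h) = 7341 kg * 458 mg/(kg*h) = 3362178 mg/h
Convert to g/h: 3362178 / 1000 = 3362.178 g/h

3362.178 g/h


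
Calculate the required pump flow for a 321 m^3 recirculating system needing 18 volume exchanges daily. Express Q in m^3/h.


Daily recirculation volume = 321 m^3 * 18 = 5778 m^3/day
Flow rate Q = daily volume / 24 h = 5778 / 24 = 240.75 m^3/h

240.75 m^3/h


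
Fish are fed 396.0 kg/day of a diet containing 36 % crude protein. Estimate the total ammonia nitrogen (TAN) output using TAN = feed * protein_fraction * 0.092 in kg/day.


Protein in feed = 396.0 * 36/100 = 142.56 kg/day
TAN = protein * 0.092 = 142.56 * 0.092 = 13.11552 kg/day

13.11552 kg/day


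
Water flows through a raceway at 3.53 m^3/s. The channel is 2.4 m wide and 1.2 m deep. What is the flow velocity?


Cross-sectional area = W * d = 2.4 * 1.2 = 2.88 m^2
Velocity = Q / A = 3.53 / 2.88 = 1.22569 m/s

1.22569 m/s


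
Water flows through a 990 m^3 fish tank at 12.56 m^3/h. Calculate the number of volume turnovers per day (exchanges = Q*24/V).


Daily flow volume = 12.56 m^3/h * 24 h = 301.44 m^3/day
Exchanges = daily flow / tank volume = 301.44 / 990 = 0.304485 exchanges/day

0.304485 exchanges/day


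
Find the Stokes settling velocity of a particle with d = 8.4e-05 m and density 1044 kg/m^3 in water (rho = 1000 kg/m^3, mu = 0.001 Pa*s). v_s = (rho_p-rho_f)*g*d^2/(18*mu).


Density difference: rho_p - rho_f = 1044 - 1000 = 44 kg/m^3
d^2 = (8.4e-05)^2 = 7.056e-09 m^2
Numerator = (rho_p - rho_f) * g * d^2 = 44 * 9.81 * 7.056e-09 = 3.0456518e-06
Denominator = 18 * mu = 18 * 0.001 = 0.018
v_s = 3.0456518e-06 / 0.018 = 1.69203e-04 m/s
Check: Re = rho_f * v_s * d / mu = 1000 * 1.69203e-04 * 8.4e-05 / 0.001 = 0.0142 < 1, so Stokes' law applies.

1.69203e-04 m/s


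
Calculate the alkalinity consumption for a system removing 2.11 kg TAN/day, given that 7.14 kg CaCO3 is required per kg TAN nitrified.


Alkalinity factor: 7.14 kg CaCO3 consumed per kg TAN nitrified
alk = 2.11 kg TAN * 7.14 = 15.0654 kg CaCO3/day

15.0654 kg CaCO3/day


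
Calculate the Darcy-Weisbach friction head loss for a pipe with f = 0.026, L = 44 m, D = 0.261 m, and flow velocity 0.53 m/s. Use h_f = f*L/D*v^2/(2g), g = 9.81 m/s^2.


v^2 = 0.53^2 = 0.2809 m^2/s^2
L/D = 44/0.261 = 168.58238
h_f = f*(L/D)*v^2/(2g) = 0.026 * 168.58238 * 0.2809 / 19.62 = 0.0627535 m

0.0627535 m


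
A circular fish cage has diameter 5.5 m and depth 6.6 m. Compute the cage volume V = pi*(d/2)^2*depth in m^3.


r = d/2 = 5.5/2 = 2.75 m
Base area = pi*r^2 = pi*2.75^2 = 23.758294 m^2
Volume = 23.758294 * 6.6 = 156.805 m^3

156.805 m^3


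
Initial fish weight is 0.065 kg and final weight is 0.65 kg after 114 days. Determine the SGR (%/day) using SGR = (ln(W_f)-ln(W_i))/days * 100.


ln(W_f) = ln(0.65) = -0.43078292
ln(W_i) = ln(0.065) = -2.733368
ln(W_f) - ln(W_i) = -0.43078292 - -2.733368 = 2.3025851
SGR = 2.3025851 / 114 * 100 = 2.01981 %/day

2.01981 %/day


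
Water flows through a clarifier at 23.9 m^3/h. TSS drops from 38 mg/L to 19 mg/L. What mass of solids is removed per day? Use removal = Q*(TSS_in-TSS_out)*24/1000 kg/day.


Concentration drop: TSS_in - TSS_out = 38 - 19 = 19 mg/L
Hourly solids removed = Q * dTSS = 23.9 m^3/h * 19 mg/L = 454.1 g/h  (m^3/h * mg/L = g/h)
Daily solids removed = 454.1 * 24 = 10898.4 g/day
Convert g to kg: 10898.4 / 1000 = 10.8984 kg/day

10.8984 kg/day


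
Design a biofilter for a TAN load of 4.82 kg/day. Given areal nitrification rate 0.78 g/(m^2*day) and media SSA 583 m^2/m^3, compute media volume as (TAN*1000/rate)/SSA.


A = 4.82*1000 / 0.78 = 6179.4872 m^2
V = 6179.4872 / 583 = 10.5995

10.5995 m^3


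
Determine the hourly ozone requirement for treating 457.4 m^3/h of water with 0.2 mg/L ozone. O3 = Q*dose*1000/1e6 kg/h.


O3 demand (mg/h) = Q * dose * 1000 = 457.4 * 0.2 * 1000 = 91480 mg/h
Convert mg to kg: 91480 / 1e6 = 0.09148 kg/h

0.09148 kg/h


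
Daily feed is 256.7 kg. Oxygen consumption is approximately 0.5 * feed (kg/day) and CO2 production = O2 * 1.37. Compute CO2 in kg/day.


O2 = 256.7 * 0.5 = 128.35
CO2 = 128.35 * 1.37 = 175.8395

175.8395 kg/day


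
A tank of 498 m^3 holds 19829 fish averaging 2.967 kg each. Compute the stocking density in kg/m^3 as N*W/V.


Total biomass = 19829 fish * 2.967 kg = 58832.643 kg
Density = total biomass / volume = 58832.643 / 498 = 118.138 kg/m^3

118.138 kg/m^3


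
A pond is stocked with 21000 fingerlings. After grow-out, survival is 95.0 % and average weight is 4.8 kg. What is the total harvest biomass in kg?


Survivors = 21000 * 95.0/100 = 19950 fish
Harvest biomass = survivors * W_f = 19950 * 4.8 = 95760 kg

95760 kg


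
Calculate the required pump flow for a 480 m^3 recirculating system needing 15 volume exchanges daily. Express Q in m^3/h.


Daily recirculation volume = 480 m^3 * 15 = 7200 m^3/day
Flow rate Q = daily volume / 24 h = 7200 / 24 = 300 m^3/h

300 m^3/h


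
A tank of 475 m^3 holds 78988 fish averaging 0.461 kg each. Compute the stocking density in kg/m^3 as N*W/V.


Total biomass = 78988 fish * 0.461 kg = 36413.468 kg
Density = total biomass / volume = 36413.468 / 475 = 76.6599 kg/m^3

76.6599 kg/m^3


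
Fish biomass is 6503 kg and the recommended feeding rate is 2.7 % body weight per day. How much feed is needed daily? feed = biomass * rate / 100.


Feeding rate fraction = 2.7% / 100 = 0.027
Daily feed = 6503 kg * 0.027 = 175.581 kg/day

175.581 kg/day


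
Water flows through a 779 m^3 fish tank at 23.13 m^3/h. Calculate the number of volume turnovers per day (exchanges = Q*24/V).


Daily flow volume = 23.13 m^3/h * 24 h = 555.12 m^3/day
Exchanges = daily flow / tank volume = 555.12 / 779 = 0.712606 exchanges/day

0.712606 exchanges/day


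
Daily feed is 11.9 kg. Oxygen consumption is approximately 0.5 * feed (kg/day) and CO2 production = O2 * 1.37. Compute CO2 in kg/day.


O2 = 11.9 * 0.5 = 5.95
CO2 = 5.95 * 1.37 = 8.1515

8.1515 kg/day


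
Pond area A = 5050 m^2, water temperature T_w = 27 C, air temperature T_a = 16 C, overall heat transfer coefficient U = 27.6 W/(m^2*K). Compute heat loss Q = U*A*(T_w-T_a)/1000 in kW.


Temperature difference dT = 27 - 16 = 11 K
Heat loss (W) = U * A * dT = 27.6 * 5050 * 11 = 1533180 W
Convert to kW: 1533180 / 1000 = 1533.18 kW

1533.18 kW


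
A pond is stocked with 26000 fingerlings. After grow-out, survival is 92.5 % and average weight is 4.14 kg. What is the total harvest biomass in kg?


Survivors = 26000 * 92.5/100 = 24050 fish
Harvest biomass = survivors * W_f = 24050 * 4.14 = 99567 kg

99567 kg


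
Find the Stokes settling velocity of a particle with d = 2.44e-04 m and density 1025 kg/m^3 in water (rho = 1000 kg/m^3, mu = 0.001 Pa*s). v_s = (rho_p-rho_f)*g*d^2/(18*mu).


Density difference: rho_p - rho_f = 1025 - 1000 = 25 kg/m^3
d^2 = (2.44e-04)^2 = 5.9536e-08 m^2
Numerator = (rho_p - rho_f) * g * d^2 = 25 * 9.81 * 5.9536e-08 = 1.4601204e-05
Denominator = 18 * mu = 18 * 0.001 = 0.018
v_s = 1.4601204e-05 / 0.018 = 8.11178e-04 m/s
Check: Re = rho_f * v_s * d / mu = 1000 * 8.11178e-04 * 2.44e-04 / 0.001 = 0.198 < 1, so Stokes' law applies.

8.11178e-04 m/s


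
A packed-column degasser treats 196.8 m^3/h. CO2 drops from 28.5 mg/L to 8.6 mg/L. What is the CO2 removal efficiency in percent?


CO2_out / CO2_in = 8.6 / 28.5 = 0.30175439
Fraction remaining = 0.30175439
efficiency = (1 - 0.30175439) * 100 = 69.8246 %

69.8246 %


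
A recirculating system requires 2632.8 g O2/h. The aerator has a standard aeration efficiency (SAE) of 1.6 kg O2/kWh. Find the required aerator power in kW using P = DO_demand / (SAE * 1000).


SAE in g O2/kWh = 1.6 * 1000 = 1600 g/kWh
P = DO_demand / SAE_g = 2632.8 / 1600 = 1.6455 kW

1.6455 kW


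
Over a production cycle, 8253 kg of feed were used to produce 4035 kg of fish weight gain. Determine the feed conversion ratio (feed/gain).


FCR = feed consumed / weight gained
FCR = 8253 kg / 4035 kg = 2.04535

2.04535


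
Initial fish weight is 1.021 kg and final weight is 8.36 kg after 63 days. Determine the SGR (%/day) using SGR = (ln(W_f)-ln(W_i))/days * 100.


ln(W_f) = ln(8.36) = 2.1234584
ln(W_i) = ln(1.021) = 0.020782539
ln(W_f) - ln(W_i) = 2.1234584 - 0.020782539 = 2.1026759
SGR = 2.1026759 / 63 * 100 = 3.33758 %/day

3.33758 %/day


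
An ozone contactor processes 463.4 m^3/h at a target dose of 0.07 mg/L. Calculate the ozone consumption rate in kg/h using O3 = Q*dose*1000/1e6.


O3 demand (mg/h) = Q * dose * 1000 = 463.4 * 0.07 * 1000 = 32438 mg/h
Convert mg to kg: 32438 / 1e6 = 0.032438 kg/h

0.032438 kg/h


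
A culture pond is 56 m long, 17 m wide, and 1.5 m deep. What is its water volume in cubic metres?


Base area = L * W = 56 * 17 = 952 m^2
Volume = area * depth = 952 * 1.5 = 1428 m^3

1428 m^3


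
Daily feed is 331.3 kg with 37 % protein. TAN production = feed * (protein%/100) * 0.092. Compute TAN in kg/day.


Protein in feed = 331.3 * 37/100 = 122.581 kg/day
TAN = protein * 0.092 = 122.581 * 0.092 = 11.277452 kg/day

11.277452 kg/day


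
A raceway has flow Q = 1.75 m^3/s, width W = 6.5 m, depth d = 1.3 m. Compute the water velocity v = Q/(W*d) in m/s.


Cross-sectional area = W * d = 6.5 * 1.3 = 8.45 m^2
Velocity = Q / A = 1.75 / 8.45 = 0.207101 m/s

0.207101 m/s


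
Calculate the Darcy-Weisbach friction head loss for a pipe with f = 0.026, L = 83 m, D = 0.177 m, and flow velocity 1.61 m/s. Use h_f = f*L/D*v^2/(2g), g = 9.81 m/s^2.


v^2 = 1.61^2 = 2.5921 m^2/s^2
L/D = 83/0.177 = 468.92655
h_f = f*(L/D)*v^2/(2g) = 0.026 * 468.92655 * 2.5921 / 19.62 = 1.61076 m

1.61076 m
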